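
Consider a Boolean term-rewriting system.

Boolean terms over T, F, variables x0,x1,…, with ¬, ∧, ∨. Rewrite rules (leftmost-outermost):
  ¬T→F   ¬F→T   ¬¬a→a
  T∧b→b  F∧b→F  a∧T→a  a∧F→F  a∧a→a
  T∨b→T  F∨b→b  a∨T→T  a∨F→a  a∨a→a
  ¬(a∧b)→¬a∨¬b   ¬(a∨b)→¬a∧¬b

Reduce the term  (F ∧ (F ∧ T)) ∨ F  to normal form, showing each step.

Answer: normal form = F  (in 2 steps)

Derivation:
  start: (F ∧ (F ∧ T)) ∨ F
  [1] F ∧ (F ∧ T)
  [2] F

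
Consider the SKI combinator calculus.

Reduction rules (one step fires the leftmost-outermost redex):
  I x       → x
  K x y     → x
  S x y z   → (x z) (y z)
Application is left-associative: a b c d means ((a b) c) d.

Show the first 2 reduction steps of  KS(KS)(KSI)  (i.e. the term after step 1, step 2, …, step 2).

Answer: after 2 steps: SS

Working:
  start: KS(KS)(KSI)
  step 1: S(KSI)
  step 2: SS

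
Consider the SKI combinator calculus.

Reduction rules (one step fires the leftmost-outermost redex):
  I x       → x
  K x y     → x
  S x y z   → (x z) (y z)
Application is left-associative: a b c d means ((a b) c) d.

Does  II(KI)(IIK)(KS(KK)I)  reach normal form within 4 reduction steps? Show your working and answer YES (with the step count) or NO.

  start: II(KI)(IIK)(KS(KK)I)
  step 1: I(KI)(IIK)(KS(KK)I)
  step 2: KI(IIK)(KS(KK)I)
  step 3: I(KS(KK)I)
  step 4: KS(KK)I

Answer: NO — after 4 steps the term is KS(KK)I, not yet normal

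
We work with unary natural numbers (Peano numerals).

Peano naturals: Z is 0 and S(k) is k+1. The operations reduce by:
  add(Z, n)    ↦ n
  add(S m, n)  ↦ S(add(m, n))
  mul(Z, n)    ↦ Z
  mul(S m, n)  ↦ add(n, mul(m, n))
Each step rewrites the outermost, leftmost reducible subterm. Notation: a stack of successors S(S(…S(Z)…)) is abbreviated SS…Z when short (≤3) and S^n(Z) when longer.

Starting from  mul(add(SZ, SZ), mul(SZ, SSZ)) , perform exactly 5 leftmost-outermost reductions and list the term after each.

  start: mul(add(SZ, SZ), mul(SZ, SSZ))
  →1  mul(S(add(Z, SZ)), mul(SZ, SSZ))
  →2  add(mul(SZ, SSZ), mul(add(Z, SZ), mul(SZ, SSZ)))
  →3  add(add(SSZ, mul(Z, SSZ)), mul(add(Z, SZ), mul(SZ, SSZ)))
  →4  add(S(add(SZ, mul(Z, SSZ))), mul(add(Z, SZ), mul(SZ, SSZ)))
  →5  S(add(add(SZ, mul(Z, SSZ)), mul(add(Z, SZ), mul(SZ, SSZ))))

Answer: after 5 steps: S(add(add(SZ, mul(Z, SSZ)), mul(add(Z, SZ), mul(SZ, SSZ))))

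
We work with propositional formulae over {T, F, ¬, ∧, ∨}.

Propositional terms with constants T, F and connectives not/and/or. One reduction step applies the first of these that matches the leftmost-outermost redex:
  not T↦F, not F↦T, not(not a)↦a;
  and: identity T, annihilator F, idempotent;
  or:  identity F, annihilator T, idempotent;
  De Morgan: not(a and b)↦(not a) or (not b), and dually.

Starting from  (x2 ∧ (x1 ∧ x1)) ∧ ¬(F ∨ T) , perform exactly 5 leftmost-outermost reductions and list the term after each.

Answer: after 5 steps: (x2 ∧ x1) ∧ F

Derivation:
  start: (x2 ∧ (x1 ∧ x1)) ∧ ¬(F ∨ T)
  [1] (x2 ∧ x1) ∧ ¬(F ∨ T)
  [2] (x2 ∧ x1) ∧ (¬F ∧ ¬T)
  [3] (x2 ∧ x1) ∧ (T ∧ ¬T)
  [4] (x2 ∧ x1) ∧ ¬T
  [5] (x2 ∧ x1) ∧ F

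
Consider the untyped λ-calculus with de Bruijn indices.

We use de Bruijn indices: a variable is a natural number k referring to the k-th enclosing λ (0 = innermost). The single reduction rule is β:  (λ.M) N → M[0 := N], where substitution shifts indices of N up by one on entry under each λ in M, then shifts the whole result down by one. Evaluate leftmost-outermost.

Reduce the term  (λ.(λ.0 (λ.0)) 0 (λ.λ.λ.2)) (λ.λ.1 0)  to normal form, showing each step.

Answer: normal form = λ.λ.λ.2  (in 5 steps)

Working:
  start: (λ.(λ.0 (λ.0)) 0 (λ.λ.λ.2)) (λ.λ.1 0)
  step 1: (λ.0 (λ.0)) (λ.λ.1 0) (λ.λ.λ.2)
  step 2: (λ.λ.1 0) (λ.0) (λ.λ.λ.2)
  step 3: (λ.(λ.0) 0) (λ.λ.λ.2)
  step 4: (λ.0) (λ.λ.λ.2)
  step 5: λ.λ.λ.2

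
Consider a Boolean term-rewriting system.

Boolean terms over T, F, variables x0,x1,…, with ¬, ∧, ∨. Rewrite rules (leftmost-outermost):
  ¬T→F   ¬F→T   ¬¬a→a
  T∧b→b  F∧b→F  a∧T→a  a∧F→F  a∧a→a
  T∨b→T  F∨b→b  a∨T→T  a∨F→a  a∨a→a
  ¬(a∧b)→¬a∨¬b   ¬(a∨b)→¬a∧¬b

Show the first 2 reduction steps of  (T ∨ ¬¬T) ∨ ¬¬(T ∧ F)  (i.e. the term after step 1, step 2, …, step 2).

  start: (T ∨ ¬¬T) ∨ ¬¬(T ∧ F)
  step 1: T ∨ ¬¬(T ∧ F)
  step 2: T

Answer: after 2 steps: T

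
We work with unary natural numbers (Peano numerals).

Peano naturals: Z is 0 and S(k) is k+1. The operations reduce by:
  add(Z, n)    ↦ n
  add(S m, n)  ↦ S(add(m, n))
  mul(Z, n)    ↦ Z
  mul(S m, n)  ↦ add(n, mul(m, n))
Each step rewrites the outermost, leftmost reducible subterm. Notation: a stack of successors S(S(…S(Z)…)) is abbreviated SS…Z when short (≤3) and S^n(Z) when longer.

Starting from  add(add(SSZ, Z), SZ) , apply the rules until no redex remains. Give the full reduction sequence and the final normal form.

Answer: normal form = SSSZ  (in 6 steps)

Reduction:
  start: add(add(SSZ, Z), SZ)
  [1] add(S(add(SZ, Z)), SZ)
  [2] S(add(add(SZ, Z), SZ))
  [3] S(add(S(add(Z, Z)), SZ))
  [4] S(S(add(add(Z, Z), SZ)))
  [5] S(S(add(Z, SZ)))
  [6] SSSZ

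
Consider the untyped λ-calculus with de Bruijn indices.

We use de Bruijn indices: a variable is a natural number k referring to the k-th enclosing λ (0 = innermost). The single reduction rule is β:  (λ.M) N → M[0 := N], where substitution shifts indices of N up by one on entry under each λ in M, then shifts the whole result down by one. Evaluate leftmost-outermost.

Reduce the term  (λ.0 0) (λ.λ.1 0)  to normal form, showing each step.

Answer: normal form = λ.λ.1 0  (in 3 steps)

Derivation:
  start: (λ.0 0) (λ.λ.1 0)
  [1] (λ.λ.1 0) (λ.λ.1 0)
  [2] λ.(λ.λ.1 0) 0
  [3] λ.λ.1 0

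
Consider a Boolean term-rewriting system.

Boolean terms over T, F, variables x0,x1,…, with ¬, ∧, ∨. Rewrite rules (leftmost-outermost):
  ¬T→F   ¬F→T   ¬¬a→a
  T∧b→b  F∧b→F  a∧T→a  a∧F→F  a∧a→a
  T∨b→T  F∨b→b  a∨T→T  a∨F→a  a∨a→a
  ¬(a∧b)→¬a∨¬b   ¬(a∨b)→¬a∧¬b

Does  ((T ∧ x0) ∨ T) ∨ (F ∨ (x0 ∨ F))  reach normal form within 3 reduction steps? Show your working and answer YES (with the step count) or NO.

  start: ((T ∧ x0) ∨ T) ∨ (F ∨ (x0 ∨ F))
  [1] T ∨ (F ∨ (x0 ∨ F))
  [2] T

Answer: YES — reaches normal form T in 2 ≤ 3 steps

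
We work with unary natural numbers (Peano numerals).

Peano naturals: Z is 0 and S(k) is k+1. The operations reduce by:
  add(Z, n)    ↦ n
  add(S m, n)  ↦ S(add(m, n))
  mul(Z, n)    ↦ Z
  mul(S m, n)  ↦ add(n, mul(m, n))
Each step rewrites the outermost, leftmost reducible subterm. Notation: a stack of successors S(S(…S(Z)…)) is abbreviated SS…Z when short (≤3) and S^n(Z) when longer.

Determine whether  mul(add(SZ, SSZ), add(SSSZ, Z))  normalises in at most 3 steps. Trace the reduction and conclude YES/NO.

  start: mul(add(SZ, SSZ), add(SSSZ, Z))
  [1] mul(S(add(Z, SSZ)), add(SSSZ, Z))
  [2] add(add(SSSZ, Z), mul(add(Z, SSZ), add(SSSZ, Z)))
  [3] add(S(add(SSZ, Z)), mul(add(Z, SSZ), add(SSSZ, Z)))

Answer: NO — after 3 steps the term is add(S(add(SSZ, Z)), mul(add(Z, SSZ), add(SSSZ, Z))), not yet normal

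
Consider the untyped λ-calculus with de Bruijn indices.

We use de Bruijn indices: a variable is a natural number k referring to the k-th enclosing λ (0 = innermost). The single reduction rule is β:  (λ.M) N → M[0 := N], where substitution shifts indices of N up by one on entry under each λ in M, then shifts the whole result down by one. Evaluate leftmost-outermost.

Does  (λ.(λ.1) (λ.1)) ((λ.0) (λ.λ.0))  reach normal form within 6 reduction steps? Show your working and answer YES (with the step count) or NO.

  start: (λ.(λ.1) (λ.1)) ((λ.0) (λ.λ.0))
  step 1: (λ.(λ.0) (λ.λ.0)) (λ.(λ.0) (λ.λ.0))
  step 2: (λ.0) (λ.λ.0)
  step 3: λ.λ.0

Answer: YES — reaches normal form λ.λ.0 in 3 ≤ 6 steps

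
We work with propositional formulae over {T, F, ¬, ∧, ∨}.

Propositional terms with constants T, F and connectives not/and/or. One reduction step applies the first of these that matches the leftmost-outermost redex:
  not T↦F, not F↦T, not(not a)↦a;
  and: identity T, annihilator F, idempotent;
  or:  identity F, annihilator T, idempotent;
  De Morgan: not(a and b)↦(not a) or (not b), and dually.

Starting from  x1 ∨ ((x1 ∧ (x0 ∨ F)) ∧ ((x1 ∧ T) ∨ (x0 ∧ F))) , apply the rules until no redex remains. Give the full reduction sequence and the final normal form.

  start: x1 ∨ ((x1 ∧ (x0 ∨ F)) ∧ ((x1 ∧ T) ∨ (x0 ∧ F)))
  [1] x1 ∨ ((x1 ∧ x0) ∧ ((x1 ∧ T) ∨ (x0 ∧ F)))
  [2] x1 ∨ ((x1 ∧ x0) ∧ (x1 ∨ (x0 ∧ F)))
  [3] x1 ∨ ((x1 ∧ x0) ∧ (x1 ∨ F))
  [4] x1 ∨ ((x1 ∧ x0) ∧ x1)

Answer: normal form = x1 ∨ ((x1 ∧ x0) ∧ x1)  (in 4 steps)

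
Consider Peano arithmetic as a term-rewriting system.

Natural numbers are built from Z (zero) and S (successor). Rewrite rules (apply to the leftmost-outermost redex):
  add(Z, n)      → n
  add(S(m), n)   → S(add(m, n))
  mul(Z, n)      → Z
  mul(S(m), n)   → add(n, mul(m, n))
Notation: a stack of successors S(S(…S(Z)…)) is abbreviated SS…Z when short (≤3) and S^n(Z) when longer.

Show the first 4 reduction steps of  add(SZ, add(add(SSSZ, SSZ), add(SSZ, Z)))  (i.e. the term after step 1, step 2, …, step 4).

  start: add(SZ, add(add(SSSZ, SSZ), add(SSZ, Z)))
  step 1: S(add(Z, add(add(SSSZ, SSZ), add(SSZ, Z))))
  step 2: S(add(add(SSSZ, SSZ), add(SSZ, Z)))
  step 3: S(add(S(add(SSZ, SSZ)), add(SSZ, Z)))
  step 4: S(S(add(add(SSZ, SSZ), add(SSZ, Z))))

Answer: after 4 steps: S(S(add(add(SSZ, SSZ), add(SSZ, Z))))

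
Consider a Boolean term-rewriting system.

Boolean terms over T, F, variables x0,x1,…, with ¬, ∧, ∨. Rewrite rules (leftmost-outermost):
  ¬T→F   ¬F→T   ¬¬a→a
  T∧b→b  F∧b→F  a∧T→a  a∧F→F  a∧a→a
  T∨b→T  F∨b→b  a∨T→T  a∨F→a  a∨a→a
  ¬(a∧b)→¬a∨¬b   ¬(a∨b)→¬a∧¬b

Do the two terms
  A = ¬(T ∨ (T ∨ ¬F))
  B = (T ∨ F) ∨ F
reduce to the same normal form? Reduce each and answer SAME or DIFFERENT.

Term A:
  start: ¬(T ∨ (T ∨ ¬F))
  step 1: ¬T ∧ ¬(T ∨ ¬F)
  step 2: F ∧ ¬(T ∨ ¬F)
  step 3: F

Term B:
  start: (T ∨ F) ∨ F
  step 1: T ∨ F
  step 2: T

Answer: DIFFERENT — A ⇓ F, B ⇓ T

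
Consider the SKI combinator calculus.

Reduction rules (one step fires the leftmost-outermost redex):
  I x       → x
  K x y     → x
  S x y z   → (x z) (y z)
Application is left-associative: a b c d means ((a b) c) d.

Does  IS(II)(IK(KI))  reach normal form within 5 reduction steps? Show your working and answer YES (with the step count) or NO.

Answer: YES — reaches normal form SI(K(KI)) in 3 ≤ 5 steps

Reduction:
  start: IS(II)(IK(KI))
  →1  S(II)(IK(KI))
  →2  SI(IK(KI))
  →3  SI(K(KI))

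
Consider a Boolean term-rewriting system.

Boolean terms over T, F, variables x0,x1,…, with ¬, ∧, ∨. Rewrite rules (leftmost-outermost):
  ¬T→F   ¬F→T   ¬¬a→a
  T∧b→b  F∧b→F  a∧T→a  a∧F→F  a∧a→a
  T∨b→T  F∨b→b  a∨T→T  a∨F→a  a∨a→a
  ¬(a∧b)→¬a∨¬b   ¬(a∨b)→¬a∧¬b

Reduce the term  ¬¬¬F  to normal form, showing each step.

Answer: normal form = T  (in 2 steps)

Working:
  start: ¬¬¬F
  step 1: ¬F
  step 2: T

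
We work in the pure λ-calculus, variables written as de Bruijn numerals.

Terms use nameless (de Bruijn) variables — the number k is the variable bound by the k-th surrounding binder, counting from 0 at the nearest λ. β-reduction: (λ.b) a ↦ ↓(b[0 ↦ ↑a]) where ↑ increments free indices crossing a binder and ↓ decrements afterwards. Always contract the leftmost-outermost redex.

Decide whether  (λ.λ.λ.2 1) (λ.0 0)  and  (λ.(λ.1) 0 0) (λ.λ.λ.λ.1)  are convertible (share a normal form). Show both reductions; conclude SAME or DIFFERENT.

Answer: DIFFERENT — A ⇓ λ.λ.1 1, B ⇓ λ.λ.λ.1

Working:
Term A:
  start: (λ.λ.λ.2 1) (λ.0 0)
  [1] λ.λ.(λ.0 0) 1
  [2] λ.λ.1 1

Term B:
  start: (λ.(λ.1) 0 0) (λ.λ.λ.λ.1)
  [1] (λ.λ.λ.λ.λ.1) (λ.λ.λ.λ.1) (λ.λ.λ.λ.1)
  [2] (λ.λ.λ.λ.1) (λ.λ.λ.λ.1)
  [3] λ.λ.λ.1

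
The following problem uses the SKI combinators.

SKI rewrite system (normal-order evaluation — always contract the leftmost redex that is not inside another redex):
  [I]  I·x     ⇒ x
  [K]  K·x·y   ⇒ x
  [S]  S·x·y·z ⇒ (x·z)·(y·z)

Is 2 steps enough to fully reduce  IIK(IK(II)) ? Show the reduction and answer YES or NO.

Answer: NO — after 2 steps the term is K(IK(II)), not yet normal

Reduction:
  start: IIK(IK(II))
  →1  IK(IK(II))
  →2  K(IK(II))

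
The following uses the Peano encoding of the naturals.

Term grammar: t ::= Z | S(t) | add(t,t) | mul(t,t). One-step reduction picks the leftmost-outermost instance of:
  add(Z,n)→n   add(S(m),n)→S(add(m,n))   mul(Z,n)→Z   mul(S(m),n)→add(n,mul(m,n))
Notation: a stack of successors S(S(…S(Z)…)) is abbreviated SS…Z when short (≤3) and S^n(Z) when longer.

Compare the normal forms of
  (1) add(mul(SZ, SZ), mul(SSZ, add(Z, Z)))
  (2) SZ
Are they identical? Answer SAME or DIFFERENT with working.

Term A:
  start: add(mul(SZ, SZ), mul(SSZ, add(Z, Z)))
  [1] add(add(SZ, mul(Z, SZ)), mul(SSZ, add(Z, Z)))
  [2] add(S(add(Z, mul(Z, SZ))), mul(SSZ, add(Z, Z)))
  [3] S(add(add(Z, mul(Z, SZ)), mul(SSZ, add(Z, Z))))
  [4] S(add(mul(Z, SZ), mul(SSZ, add(Z, Z))))
  [5] S(add(Z, mul(SSZ, add(Z, Z))))
  [6] S(mul(SSZ, add(Z, Z)))
  [7] S(add(add(Z, Z), mul(SZ, add(Z, Z))))
  [8] S(add(Z, mul(SZ, add(Z, Z))))
  [9] S(mul(SZ, add(Z, Z)))
  [10] S(add(add(Z, Z), mul(Z, add(Z, Z))))
  [11] S(add(Z, mul(Z, add(Z, Z))))
  [12] S(mul(Z, add(Z, Z)))
  [13] SZ

Term B:
  start: SZ

Answer: SAME — A ⇓ SZ, B ⇓ SZ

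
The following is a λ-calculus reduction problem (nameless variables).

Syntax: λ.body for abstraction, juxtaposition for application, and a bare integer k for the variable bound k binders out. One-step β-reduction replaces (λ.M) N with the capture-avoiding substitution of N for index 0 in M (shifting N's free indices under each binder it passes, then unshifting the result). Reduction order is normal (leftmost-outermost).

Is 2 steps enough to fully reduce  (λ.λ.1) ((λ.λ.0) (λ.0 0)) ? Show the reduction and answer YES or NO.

  start: (λ.λ.1) ((λ.λ.0) (λ.0 0))
  step 1: λ.(λ.λ.0) (λ.0 0)
  step 2: λ.λ.0

Answer: YES — reaches normal form λ.λ.0 in 2 ≤ 2 steps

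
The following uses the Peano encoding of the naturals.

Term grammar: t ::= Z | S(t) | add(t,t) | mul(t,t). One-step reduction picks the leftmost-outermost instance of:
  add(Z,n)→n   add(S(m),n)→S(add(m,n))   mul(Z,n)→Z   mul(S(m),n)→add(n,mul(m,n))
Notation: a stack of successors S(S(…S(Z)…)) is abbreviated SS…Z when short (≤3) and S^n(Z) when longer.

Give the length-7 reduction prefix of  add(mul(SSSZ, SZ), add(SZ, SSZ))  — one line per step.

Answer: after 7 steps: S(S(add(add(Z, mul(SZ, SZ)), add(SZ, SSZ))))

Reduction:
  start: add(mul(SSSZ, SZ), add(SZ, SSZ))
  →1  add(add(SZ, mul(SSZ, SZ)), add(SZ, SSZ))
  →2  add(S(add(Z, mul(SSZ, SZ))), add(SZ, SSZ))
  →3  S(add(add(Z, mul(SSZ, SZ)), add(SZ, SSZ)))
  →4  S(add(mul(SSZ, SZ), add(SZ, SSZ)))
  →5  S(add(add(SZ, mul(SZ, SZ)), add(SZ, SSZ)))
  →6  S(add(S(add(Z, mul(SZ, SZ))), add(SZ, SSZ)))
  →7  S(S(add(add(Z, mul(SZ, SZ)), add(SZ, SSZ))))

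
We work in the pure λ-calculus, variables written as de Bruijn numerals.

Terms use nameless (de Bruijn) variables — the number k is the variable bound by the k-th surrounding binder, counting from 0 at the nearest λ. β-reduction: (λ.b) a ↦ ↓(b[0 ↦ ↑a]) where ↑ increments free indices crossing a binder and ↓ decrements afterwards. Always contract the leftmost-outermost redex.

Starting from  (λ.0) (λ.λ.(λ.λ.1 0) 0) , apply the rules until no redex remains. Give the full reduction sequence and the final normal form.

  start: (λ.0) (λ.λ.(λ.λ.1 0) 0)
  [1] λ.λ.(λ.λ.1 0) 0
  [2] λ.λ.λ.1 0

Answer: normal form = λ.λ.λ.1 0  (in 2 steps)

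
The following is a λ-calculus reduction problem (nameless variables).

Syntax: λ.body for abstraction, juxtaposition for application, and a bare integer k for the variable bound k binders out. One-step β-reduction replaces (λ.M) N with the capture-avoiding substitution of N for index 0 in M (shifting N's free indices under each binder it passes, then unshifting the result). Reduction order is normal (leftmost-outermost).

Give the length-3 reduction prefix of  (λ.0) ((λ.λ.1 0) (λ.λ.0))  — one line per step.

  start: (λ.0) ((λ.λ.1 0) (λ.λ.0))
  →1  (λ.λ.1 0) (λ.λ.0)
  →2  λ.(λ.λ.0) 0
  →3  λ.λ.0

Answer: after 3 steps: λ.λ.0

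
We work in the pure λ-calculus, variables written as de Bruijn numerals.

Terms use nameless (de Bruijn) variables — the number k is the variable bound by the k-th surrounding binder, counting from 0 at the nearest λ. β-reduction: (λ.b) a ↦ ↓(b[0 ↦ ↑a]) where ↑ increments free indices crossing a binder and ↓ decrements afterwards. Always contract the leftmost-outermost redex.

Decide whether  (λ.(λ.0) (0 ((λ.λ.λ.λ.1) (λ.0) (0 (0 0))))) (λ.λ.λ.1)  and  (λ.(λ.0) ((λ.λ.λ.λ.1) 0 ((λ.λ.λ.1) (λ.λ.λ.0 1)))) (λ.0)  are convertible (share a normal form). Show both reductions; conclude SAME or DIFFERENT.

Answer: SAME — A ⇓ λ.λ.1, B ⇓ λ.λ.1

Derivation:
Term A:
  start: (λ.(λ.0) (0 ((λ.λ.λ.λ.1) (λ.0) (0 (0 0))))) (λ.λ.λ.1)
  →1  (λ.0) ((λ.λ.λ.1) ((λ.λ.λ.λ.1) (λ.0) ((λ.λ.λ.1) ((λ.λ.λ.1) (λ.λ.λ.1)))))
  →2  (λ.λ.λ.1) ((λ.λ.λ.λ.1) (λ.0) ((λ.λ.λ.1) ((λ.λ.λ.1) (λ.λ.λ.1))))
  →3  λ.λ.1

Term B:
  start: (λ.(λ.0) ((λ.λ.λ.λ.1) 0 ((λ.λ.λ.1) (λ.λ.λ.0 1)))) (λ.0)
  →1  (λ.0) ((λ.λ.λ.λ.1) (λ.0) ((λ.λ.λ.1) (λ.λ.λ.0 1)))
  →2  (λ.λ.λ.λ.1) (λ.0) ((λ.λ.λ.1) (λ.λ.λ.0 1))
  →3  (λ.λ.λ.1) ((λ.λ.λ.1) (λ.λ.λ.0 1))
  →4  λ.λ.1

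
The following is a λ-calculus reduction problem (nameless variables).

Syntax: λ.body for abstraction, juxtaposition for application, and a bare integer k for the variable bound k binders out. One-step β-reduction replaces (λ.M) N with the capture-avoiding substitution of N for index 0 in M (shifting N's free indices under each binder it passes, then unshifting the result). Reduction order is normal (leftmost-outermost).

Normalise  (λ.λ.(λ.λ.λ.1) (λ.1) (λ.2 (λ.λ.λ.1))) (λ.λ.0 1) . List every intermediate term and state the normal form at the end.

  start: (λ.λ.(λ.λ.λ.1) (λ.1) (λ.2 (λ.λ.λ.1))) (λ.λ.0 1)
  step 1: λ.(λ.λ.λ.1) (λ.1) (λ.(λ.λ.0 1) (λ.λ.λ.1))
  step 2: λ.(λ.λ.1) (λ.(λ.λ.0 1) (λ.λ.λ.1))
  step 3: λ.λ.λ.(λ.λ.0 1) (λ.λ.λ.1)
  step 4: λ.λ.λ.λ.0 (λ.λ.λ.1)

Answer: normal form = λ.λ.λ.λ.0 (λ.λ.λ.1)  (in 4 steps)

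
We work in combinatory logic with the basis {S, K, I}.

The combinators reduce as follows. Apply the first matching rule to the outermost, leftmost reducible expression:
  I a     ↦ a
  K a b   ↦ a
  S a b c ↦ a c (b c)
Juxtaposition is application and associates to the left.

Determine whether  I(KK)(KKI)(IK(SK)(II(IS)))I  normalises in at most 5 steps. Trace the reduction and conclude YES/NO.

  start: I(KK)(KKI)(IK(SK)(II(IS)))I
  step 1: KK(KKI)(IK(SK)(II(IS)))I
  step 2: K(IK(SK)(II(IS)))I
  step 3: IK(SK)(II(IS))
  step 4: K(SK)(II(IS))
  step 5: SK

Answer: YES — reaches normal form SK in 5 ≤ 5 steps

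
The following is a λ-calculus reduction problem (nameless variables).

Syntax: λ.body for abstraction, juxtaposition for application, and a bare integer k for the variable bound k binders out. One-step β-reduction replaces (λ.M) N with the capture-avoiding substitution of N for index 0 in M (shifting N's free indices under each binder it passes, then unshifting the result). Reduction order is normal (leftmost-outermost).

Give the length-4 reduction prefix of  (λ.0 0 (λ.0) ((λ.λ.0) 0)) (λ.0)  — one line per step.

  start: (λ.0 0 (λ.0) ((λ.λ.0) 0)) (λ.0)
  →1  (λ.0) (λ.0) (λ.0) ((λ.λ.0) (λ.0))
  →2  (λ.0) (λ.0) ((λ.λ.0) (λ.0))
  →3  (λ.0) ((λ.λ.0) (λ.0))
  →4  (λ.λ.0) (λ.0)

Answer: after 4 steps: (λ.λ.0) (λ.0)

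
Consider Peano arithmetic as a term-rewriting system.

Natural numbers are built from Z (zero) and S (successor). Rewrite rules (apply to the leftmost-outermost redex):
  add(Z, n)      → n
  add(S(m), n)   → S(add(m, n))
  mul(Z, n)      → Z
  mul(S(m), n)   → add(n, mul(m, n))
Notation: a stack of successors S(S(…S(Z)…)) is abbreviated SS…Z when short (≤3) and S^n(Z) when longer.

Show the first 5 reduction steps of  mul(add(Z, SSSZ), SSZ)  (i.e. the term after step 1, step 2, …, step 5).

  start: mul(add(Z, SSSZ), SSZ)
  step 1: mul(SSSZ, SSZ)
  step 2: add(SSZ, mul(SSZ, SSZ))
  step 3: S(add(SZ, mul(SSZ, SSZ)))
  step 4: S(S(add(Z, mul(SSZ, SSZ))))
  step 5: S(S(mul(SSZ, SSZ)))

Answer: after 5 steps: S(S(mul(SSZ, SSZ)))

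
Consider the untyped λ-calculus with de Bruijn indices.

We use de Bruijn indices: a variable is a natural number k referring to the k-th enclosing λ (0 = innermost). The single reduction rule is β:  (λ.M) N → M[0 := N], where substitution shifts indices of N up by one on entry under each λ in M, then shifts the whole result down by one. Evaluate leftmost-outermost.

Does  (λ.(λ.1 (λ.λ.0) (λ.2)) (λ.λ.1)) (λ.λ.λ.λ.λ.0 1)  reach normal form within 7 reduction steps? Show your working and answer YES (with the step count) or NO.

  start: (λ.(λ.1 (λ.λ.0) (λ.2)) (λ.λ.1)) (λ.λ.λ.λ.λ.0 1)
  →1  (λ.(λ.λ.λ.λ.λ.0 1) (λ.λ.0) (λ.λ.λ.λ.λ.λ.0 1)) (λ.λ.1)
  →2  (λ.λ.λ.λ.λ.0 1) (λ.λ.0) (λ.λ.λ.λ.λ.λ.0 1)
  →3  (λ.λ.λ.λ.0 1) (λ.λ.λ.λ.λ.λ.0 1)
  →4  λ.λ.λ.0 1

Answer: YES — reaches normal form λ.λ.λ.0 1 in 4 ≤ 7 steps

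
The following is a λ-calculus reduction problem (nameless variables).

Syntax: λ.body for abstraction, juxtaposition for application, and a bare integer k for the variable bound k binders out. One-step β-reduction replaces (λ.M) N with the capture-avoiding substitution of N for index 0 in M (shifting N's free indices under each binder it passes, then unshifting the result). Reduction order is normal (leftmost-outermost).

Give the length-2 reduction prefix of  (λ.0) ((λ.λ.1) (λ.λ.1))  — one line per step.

Answer: after 2 steps: λ.λ.λ.1

Working:
  start: (λ.0) ((λ.λ.1) (λ.λ.1))
  →1  (λ.λ.1) (λ.λ.1)
  →2  λ.λ.λ.1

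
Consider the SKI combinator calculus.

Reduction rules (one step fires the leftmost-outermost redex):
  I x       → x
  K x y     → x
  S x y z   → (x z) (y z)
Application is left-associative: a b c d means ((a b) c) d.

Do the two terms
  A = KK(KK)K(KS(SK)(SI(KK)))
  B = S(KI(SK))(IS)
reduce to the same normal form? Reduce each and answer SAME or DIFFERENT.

Term A:
  start: KK(KK)K(KS(SK)(SI(KK)))
  [1] KK(KS(SK)(SI(KK)))
  [2] K

Term B:
  start: S(KI(SK))(IS)
  [1] SI(IS)
  [2] SIS

Answer: DIFFERENT — A ⇓ K, B ⇓ SIS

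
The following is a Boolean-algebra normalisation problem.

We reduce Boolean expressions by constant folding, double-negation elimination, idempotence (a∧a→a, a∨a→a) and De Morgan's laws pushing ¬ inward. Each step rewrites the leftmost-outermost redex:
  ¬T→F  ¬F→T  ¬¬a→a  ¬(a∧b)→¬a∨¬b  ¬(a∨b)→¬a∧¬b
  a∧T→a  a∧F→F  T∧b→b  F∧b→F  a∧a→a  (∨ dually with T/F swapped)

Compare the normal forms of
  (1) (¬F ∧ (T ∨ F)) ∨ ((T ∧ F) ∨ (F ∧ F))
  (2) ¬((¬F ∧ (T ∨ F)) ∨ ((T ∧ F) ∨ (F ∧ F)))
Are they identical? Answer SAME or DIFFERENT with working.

Answer: DIFFERENT — A ⇓ T, B ⇓ F

Working:
Term A:
  start: (¬F ∧ (T ∨ F)) ∨ ((T ∧ F) ∨ (F ∧ F))
  [1] (T ∧ (T ∨ F)) ∨ ((T ∧ F) ∨ (F ∧ F))
  [2] (T ∨ F) ∨ ((T ∧ F) ∨ (F ∧ F))
  [3] T ∨ ((T ∧ F) ∨ (F ∧ F))
  [4] T

Term B:
  start: ¬((¬F ∧ (T ∨ F)) ∨ ((T ∧ F) ∨ (F ∧ F)))
  [1] ¬(¬F ∧ (T ∨ F)) ∧ ¬((T ∧ F) ∨ (F ∧ F))
  [2] (¬¬F ∨ ¬(T ∨ F)) ∧ ¬((T ∧ F) ∨ (F ∧ F))
  [3] (F ∨ ¬(T ∨ F)) ∧ ¬((T ∧ F) ∨ (F ∧ F))
  [4] ¬(T ∨ F) ∧ ¬((T ∧ F) ∨ (F ∧ F))
  [5] (¬T ∧ ¬F) ∧ ¬((T ∧ F) ∨ (F ∧ F))
  [6] (F ∧ ¬F) ∧ ¬((T ∧ F) ∨ (F ∧ F))
  [7] F ∧ ¬((T ∧ F) ∨ (F ∧ F))
  [8] F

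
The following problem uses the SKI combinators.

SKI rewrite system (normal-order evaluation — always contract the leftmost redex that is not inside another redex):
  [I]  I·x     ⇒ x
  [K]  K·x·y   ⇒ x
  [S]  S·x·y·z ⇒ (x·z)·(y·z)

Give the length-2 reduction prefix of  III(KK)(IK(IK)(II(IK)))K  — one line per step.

  start: III(KK)(IK(IK)(II(IK)))K
  step 1: II(KK)(IK(IK)(II(IK)))K
  step 2: I(KK)(IK(IK)(II(IK)))K

Answer: after 2 steps: I(KK)(IK(IK)(II(IK)))K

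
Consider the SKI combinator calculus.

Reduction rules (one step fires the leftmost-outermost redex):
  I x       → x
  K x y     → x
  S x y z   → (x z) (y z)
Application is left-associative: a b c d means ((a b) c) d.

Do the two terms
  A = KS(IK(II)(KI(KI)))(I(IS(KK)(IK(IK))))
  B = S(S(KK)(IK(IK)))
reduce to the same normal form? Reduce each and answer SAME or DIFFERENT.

Answer: SAME — A ⇓ S(S(KK)(KK)), B ⇓ S(S(KK)(KK))

Working:
Term A:
  start: KS(IK(II)(KI(KI)))(I(IS(KK)(IK(IK))))
  [1] S(I(IS(KK)(IK(IK))))
  [2] S(IS(KK)(IK(IK)))
  [3] S(S(KK)(IK(IK)))
  [4] S(S(KK)(K(IK)))
  [5] S(S(KK)(KK))

Term B:
  start: S(S(KK)(IK(IK)))
  [1] S(S(KK)(K(IK)))
  [2] S(S(KK)(KK))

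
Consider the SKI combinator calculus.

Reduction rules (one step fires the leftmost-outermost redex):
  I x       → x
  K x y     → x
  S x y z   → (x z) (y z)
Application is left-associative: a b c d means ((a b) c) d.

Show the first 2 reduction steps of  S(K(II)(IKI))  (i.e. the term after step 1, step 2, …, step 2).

  start: S(K(II)(IKI))
  →1  S(II)
  →2  SI

Answer: after 2 steps: SI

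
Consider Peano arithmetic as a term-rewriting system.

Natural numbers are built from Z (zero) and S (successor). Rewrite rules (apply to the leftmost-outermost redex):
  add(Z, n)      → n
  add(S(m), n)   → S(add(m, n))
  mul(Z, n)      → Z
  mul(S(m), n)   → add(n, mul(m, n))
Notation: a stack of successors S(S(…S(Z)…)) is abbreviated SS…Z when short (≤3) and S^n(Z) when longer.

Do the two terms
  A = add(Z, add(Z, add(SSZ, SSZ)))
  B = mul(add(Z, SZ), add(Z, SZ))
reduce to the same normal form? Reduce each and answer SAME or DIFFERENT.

Answer: DIFFERENT — A ⇓ S^4(Z), B ⇓ SZ

Derivation:
Term A:
  start: add(Z, add(Z, add(SSZ, SSZ)))
  step 1: add(Z, add(SSZ, SSZ))
  step 2: add(SSZ, SSZ)
  step 3: S(add(SZ, SSZ))
  step 4: S(S(add(Z, SSZ)))
  step 5: S^4(Z)

Term B:
  start: mul(add(Z, SZ), add(Z, SZ))
  step 1: mul(SZ, add(Z, SZ))
  step 2: add(add(Z, SZ), mul(Z, add(Z, SZ)))
  step 3: add(SZ, mul(Z, add(Z, SZ)))
  step 4: S(add(Z, mul(Z, add(Z, SZ))))
  step 5: S(mul(Z, add(Z, SZ)))
  step 6: SZ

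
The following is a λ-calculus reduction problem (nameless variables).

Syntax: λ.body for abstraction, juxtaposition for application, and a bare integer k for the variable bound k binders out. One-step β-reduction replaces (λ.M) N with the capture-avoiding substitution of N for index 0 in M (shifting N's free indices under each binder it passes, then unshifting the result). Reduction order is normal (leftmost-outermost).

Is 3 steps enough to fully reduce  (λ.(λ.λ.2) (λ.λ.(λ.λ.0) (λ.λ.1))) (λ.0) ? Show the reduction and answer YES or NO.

Answer: YES — reaches normal form λ.λ.0 in 2 ≤ 3 steps

Working:
  start: (λ.(λ.λ.2) (λ.λ.(λ.λ.0) (λ.λ.1))) (λ.0)
  step 1: (λ.λ.λ.0) (λ.λ.(λ.λ.0) (λ.λ.1))
  step 2: λ.λ.0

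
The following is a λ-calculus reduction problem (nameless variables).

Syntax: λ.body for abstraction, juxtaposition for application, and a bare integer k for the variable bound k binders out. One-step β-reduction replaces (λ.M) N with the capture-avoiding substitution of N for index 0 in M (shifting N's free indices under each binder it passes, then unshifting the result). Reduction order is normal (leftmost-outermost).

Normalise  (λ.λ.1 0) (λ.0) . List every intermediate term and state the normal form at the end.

  start: (λ.λ.1 0) (λ.0)
  →1  λ.(λ.0) 0
  →2  λ.0

Answer: normal form = λ.0  (in 2 steps)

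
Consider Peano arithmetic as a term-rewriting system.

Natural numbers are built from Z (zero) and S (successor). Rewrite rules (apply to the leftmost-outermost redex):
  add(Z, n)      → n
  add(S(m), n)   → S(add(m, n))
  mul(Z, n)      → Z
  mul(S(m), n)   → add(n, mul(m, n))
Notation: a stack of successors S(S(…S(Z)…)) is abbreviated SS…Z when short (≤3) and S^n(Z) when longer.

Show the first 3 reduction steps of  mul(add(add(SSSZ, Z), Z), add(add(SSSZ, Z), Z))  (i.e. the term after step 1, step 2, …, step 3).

Answer: after 3 steps: add(add(add(SSSZ, Z), Z), mul(add(add(SSZ, Z), Z), add(add(SSSZ, Z), Z)))

Reduction:
  start: mul(add(add(SSSZ, Z), Z), add(add(SSSZ, Z), Z))
  [1] mul(add(S(add(SSZ, Z)), Z), add(add(SSSZ, Z), Z))
  [2] mul(S(add(add(SSZ, Z), Z)), add(add(SSSZ, Z), Z))
  [3] add(add(add(SSSZ, Z), Z), mul(add(add(SSZ, Z), Z), add(add(SSSZ, Z), Z)))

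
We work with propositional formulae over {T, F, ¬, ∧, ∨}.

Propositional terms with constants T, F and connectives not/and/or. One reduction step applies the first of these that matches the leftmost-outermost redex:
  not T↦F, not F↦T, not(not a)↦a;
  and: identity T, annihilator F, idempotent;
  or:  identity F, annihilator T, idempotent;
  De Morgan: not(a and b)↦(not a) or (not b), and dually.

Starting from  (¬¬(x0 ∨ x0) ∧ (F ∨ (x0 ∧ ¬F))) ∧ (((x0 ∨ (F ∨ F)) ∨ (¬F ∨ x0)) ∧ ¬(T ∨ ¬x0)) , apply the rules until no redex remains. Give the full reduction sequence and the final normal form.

  start: (¬¬(x0 ∨ x0) ∧ (F ∨ (x0 ∧ ¬F))) ∧ (((x0 ∨ (F ∨ F)) ∨ (¬F ∨ x0)) ∧ ¬(T ∨ ¬x0))
  step 1: ((x0 ∨ x0) ∧ (F ∨ (x0 ∧ ¬F))) ∧ (((x0 ∨ (F ∨ F)) ∨ (¬F ∨ x0)) ∧ ¬(T ∨ ¬x0))
  step 2: (x0 ∧ (F ∨ (x0 ∧ ¬F))) ∧ (((x0 ∨ (F ∨ F)) ∨ (¬F ∨ x0)) ∧ ¬(T ∨ ¬x0))
  step 3: (x0 ∧ (x0 ∧ ¬F)) ∧ (((x0 ∨ (F ∨ F)) ∨ (¬F ∨ x0)) ∧ ¬(T ∨ ¬x0))
  step 4: (x0 ∧ (x0 ∧ T)) ∧ (((x0 ∨ (F ∨ F)) ∨ (¬F ∨ x0)) ∧ ¬(T ∨ ¬x0))
  step 5: (x0 ∧ x0) ∧ (((x0 ∨ (F ∨ F)) ∨ (¬F ∨ x0)) ∧ ¬(T ∨ ¬x0))
  step 6: x0 ∧ (((x0 ∨ (F ∨ F)) ∨ (¬F ∨ x0)) ∧ ¬(T ∨ ¬x0))
  step 7: x0 ∧ (((x0 ∨ F) ∨ (¬F ∨ x0)) ∧ ¬(T ∨ ¬x0))
  step 8: x0 ∧ ((x0 ∨ (¬F ∨ x0)) ∧ ¬(T ∨ ¬x0))
  step 9: x0 ∧ ((x0 ∨ (T ∨ x0)) ∧ ¬(T ∨ ¬x0))
  step 10: x0 ∧ ((x0 ∨ T) ∧ ¬(T ∨ ¬x0))
  step 11: x0 ∧ (T ∧ ¬(T ∨ ¬x0))
  step 12: x0 ∧ ¬(T ∨ ¬x0)
  step 13: x0 ∧ (¬T ∧ ¬¬x0)
  step 14: x0 ∧ (F ∧ ¬¬x0)
  step 15: x0 ∧ F
  step 16: F

Answer: normal form = F  (in 16 steps)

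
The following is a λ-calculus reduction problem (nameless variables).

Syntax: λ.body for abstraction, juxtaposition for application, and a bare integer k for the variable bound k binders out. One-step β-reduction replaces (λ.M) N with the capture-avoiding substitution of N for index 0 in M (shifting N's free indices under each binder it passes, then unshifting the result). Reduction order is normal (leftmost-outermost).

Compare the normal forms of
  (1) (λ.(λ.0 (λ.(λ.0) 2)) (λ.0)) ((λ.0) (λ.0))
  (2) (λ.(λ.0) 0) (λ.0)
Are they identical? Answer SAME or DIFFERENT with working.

Term A:
  start: (λ.(λ.0 (λ.(λ.0) 2)) (λ.0)) ((λ.0) (λ.0))
  step 1: (λ.0 (λ.(λ.0) ((λ.0) (λ.0)))) (λ.0)
  step 2: (λ.0) (λ.(λ.0) ((λ.0) (λ.0)))
  step 3: λ.(λ.0) ((λ.0) (λ.0))
  step 4: λ.(λ.0) (λ.0)
  step 5: λ.λ.0

Term B:
  start: (λ.(λ.0) 0) (λ.0)
  step 1: (λ.0) (λ.0)
  step 2: λ.0

Answer: DIFFERENT — A ⇓ λ.λ.0, B ⇓ λ.0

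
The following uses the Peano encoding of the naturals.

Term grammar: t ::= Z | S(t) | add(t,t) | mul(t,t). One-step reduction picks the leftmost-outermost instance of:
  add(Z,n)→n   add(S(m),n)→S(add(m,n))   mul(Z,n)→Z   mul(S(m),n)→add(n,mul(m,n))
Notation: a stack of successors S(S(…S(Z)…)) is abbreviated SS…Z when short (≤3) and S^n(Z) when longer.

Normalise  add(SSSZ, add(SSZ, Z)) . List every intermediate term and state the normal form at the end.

  start: add(SSSZ, add(SSZ, Z))
  [1] S(add(SSZ, add(SSZ, Z)))
  [2] S(S(add(SZ, add(SSZ, Z))))
  [3] S(S(S(add(Z, add(SSZ, Z)))))
  [4] S(S(S(add(SSZ, Z))))
  [5] S(S(S(S(add(SZ, Z)))))
  [6] S(S(S(S(S(add(Z, Z))))))
  [7] S^5(Z)

Answer: normal form = S^5(Z)  (in 7 steps)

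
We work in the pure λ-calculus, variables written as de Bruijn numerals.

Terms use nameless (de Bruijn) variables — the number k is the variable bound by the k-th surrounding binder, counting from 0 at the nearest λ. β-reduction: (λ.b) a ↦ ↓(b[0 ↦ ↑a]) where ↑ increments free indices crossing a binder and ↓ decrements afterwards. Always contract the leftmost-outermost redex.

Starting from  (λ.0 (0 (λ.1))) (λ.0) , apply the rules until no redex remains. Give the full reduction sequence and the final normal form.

  start: (λ.0 (0 (λ.1))) (λ.0)
  →1  (λ.0) ((λ.0) (λ.λ.0))
  →2  (λ.0) (λ.λ.0)
  →3  λ.λ.0

Answer: normal form = λ.λ.0  (in 3 steps)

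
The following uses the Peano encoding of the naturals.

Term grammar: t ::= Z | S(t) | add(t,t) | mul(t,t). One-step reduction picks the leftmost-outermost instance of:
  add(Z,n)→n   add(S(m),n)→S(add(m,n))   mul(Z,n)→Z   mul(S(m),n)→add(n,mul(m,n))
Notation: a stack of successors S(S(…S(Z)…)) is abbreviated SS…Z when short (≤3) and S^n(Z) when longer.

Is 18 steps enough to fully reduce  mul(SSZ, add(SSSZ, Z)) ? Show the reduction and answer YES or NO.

Answer: NO — after 18 steps the term is S(S(S(S(S(S(mul(Z, add(SSSZ, Z)))))))), not yet normal

Working:
  start: mul(SSZ, add(SSSZ, Z))
  step 1: add(add(SSSZ, Z), mul(SZ, add(SSSZ, Z)))
  step 2: add(S(add(SSZ, Z)), mul(SZ, add(SSSZ, Z)))
  step 3: S(add(add(SSZ, Z), mul(SZ, add(SSSZ, Z))))
  step 4: S(add(S(add(SZ, Z)), mul(SZ, add(SSSZ, Z))))
  step 5: S(S(add(add(SZ, Z), mul(SZ, add(SSSZ, Z)))))
  step 6: S(S(add(S(add(Z, Z)), mul(SZ, add(SSSZ, Z)))))
  step 7: S(S(S(add(add(Z, Z), mul(SZ, add(SSSZ, Z))))))
  step 8: S(S(S(add(Z, mul(SZ, add(SSSZ, Z))))))
  step 9: S(S(S(mul(SZ, add(SSSZ, Z)))))
  step 10: S(S(S(add(add(SSSZ, Z), mul(Z, add(SSSZ, Z))))))
  step 11: S(S(S(add(S(add(SSZ, Z)), mul(Z, add(SSSZ, Z))))))
  step 12: S(S(S(S(add(add(SSZ, Z), mul(Z, add(SSSZ, Z)))))))
  step 13: S(S(S(S(add(S(add(SZ, Z)), mul(Z, add(SSSZ, Z)))))))
  step 14: S(S(S(S(S(add(add(SZ, Z), mul(Z, add(SSSZ, Z))))))))
  step 15: S(S(S(S(S(add(S(add(Z, Z)), mul(Z, add(SSSZ, Z))))))))
  step 16: S(S(S(S(S(S(add(add(Z, Z), mul(Z, add(SSSZ, Z)))))))))
  step 17: S(S(S(S(S(S(add(Z, mul(Z, add(SSSZ, Z)))))))))
  step 18: S(S(S(S(S(S(mul(Z, add(SSSZ, Z))))))))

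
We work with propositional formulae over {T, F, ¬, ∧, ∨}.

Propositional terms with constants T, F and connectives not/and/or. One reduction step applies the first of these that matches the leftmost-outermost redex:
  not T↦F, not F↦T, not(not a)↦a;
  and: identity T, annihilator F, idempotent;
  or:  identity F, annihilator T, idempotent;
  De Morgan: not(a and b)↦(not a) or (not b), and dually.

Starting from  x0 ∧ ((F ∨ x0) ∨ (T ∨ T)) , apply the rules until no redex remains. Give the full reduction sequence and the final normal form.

Answer: normal form = x0  (in 4 steps)

Reduction:
  start: x0 ∧ ((F ∨ x0) ∨ (T ∨ T))
  →1  x0 ∧ (x0 ∨ (T ∨ T))
  →2  x0 ∧ (x0 ∨ T)
  →3  x0 ∧ T
  →4  x0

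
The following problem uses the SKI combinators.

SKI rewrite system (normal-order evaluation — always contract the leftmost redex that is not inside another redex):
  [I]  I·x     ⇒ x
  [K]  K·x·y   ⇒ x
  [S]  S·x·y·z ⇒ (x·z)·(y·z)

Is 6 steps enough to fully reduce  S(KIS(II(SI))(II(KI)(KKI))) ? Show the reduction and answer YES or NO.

Answer: NO — after 6 steps the term is S(SI(KI(KKI))), not yet normal

Reduction:
  start: S(KIS(II(SI))(II(KI)(KKI)))
  step 1: S(I(II(SI))(II(KI)(KKI)))
  step 2: S(II(SI)(II(KI)(KKI)))
  step 3: S(I(SI)(II(KI)(KKI)))
  step 4: S(SI(II(KI)(KKI)))
  step 5: S(SI(I(KI)(KKI)))
  step 6: S(SI(KI(KKI)))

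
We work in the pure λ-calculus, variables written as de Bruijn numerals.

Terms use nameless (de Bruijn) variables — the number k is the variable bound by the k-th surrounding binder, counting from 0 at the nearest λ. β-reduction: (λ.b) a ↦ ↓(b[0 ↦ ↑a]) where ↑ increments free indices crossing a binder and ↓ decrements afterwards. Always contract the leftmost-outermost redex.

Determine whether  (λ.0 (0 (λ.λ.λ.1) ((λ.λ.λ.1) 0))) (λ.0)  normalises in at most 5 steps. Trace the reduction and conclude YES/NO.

Answer: YES — reaches normal form λ.λ.1 in 4 ≤ 5 steps

Derivation:
  start: (λ.0 (0 (λ.λ.λ.1) ((λ.λ.λ.1) 0))) (λ.0)
  step 1: (λ.0) ((λ.0) (λ.λ.λ.1) ((λ.λ.λ.1) (λ.0)))
  step 2: (λ.0) (λ.λ.λ.1) ((λ.λ.λ.1) (λ.0))
  step 3: (λ.λ.λ.1) ((λ.λ.λ.1) (λ.0))
  step 4: λ.λ.1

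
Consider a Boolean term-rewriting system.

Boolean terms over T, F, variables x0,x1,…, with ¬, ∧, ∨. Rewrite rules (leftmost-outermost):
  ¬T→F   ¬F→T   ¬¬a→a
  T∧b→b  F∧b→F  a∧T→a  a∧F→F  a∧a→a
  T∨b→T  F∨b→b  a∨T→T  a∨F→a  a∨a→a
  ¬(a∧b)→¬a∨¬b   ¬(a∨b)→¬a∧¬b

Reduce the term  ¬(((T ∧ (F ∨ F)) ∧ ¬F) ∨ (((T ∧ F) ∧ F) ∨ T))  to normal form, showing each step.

  start: ¬(((T ∧ (F ∨ F)) ∧ ¬F) ∨ (((T ∧ F) ∧ F) ∨ T))
  →1  ¬((T ∧ (F ∨ F)) ∧ ¬F) ∧ ¬(((T ∧ F) ∧ F) ∨ T)
  →2  (¬(T ∧ (F ∨ F)) ∨ ¬¬F) ∧ ¬(((T ∧ F) ∧ F) ∨ T)
  →3  ((¬T ∨ ¬(F ∨ F)) ∨ ¬¬F) ∧ ¬(((T ∧ F) ∧ F) ∨ T)
  →4  ((F ∨ ¬(F ∨ F)) ∨ ¬¬F) ∧ ¬(((T ∧ F) ∧ F) ∨ T)
  →5  (¬(F ∨ F) ∨ ¬¬F) ∧ ¬(((T ∧ F) ∧ F) ∨ T)
  →6  ((¬F ∧ ¬F) ∨ ¬¬F) ∧ ¬(((T ∧ F) ∧ F) ∨ T)
  →7  (¬F ∨ ¬¬F) ∧ ¬(((T ∧ F) ∧ F) ∨ T)
  →8  (T ∨ ¬¬F) ∧ ¬(((T ∧ F) ∧ F) ∨ T)
  →9  T ∧ ¬(((T ∧ F) ∧ F) ∨ T)
  →10  ¬(((T ∧ F) ∧ F) ∨ T)
  →11  ¬((T ∧ F) ∧ F) ∧ ¬T
  →12  (¬(T ∧ F) ∨ ¬F) ∧ ¬T
  →13  ((¬T ∨ ¬F) ∨ ¬F) ∧ ¬T
  →14  ((F ∨ ¬F) ∨ ¬F) ∧ ¬T
  →15  (¬F ∨ ¬F) ∧ ¬T
  →16  ¬F ∧ ¬T
  →17  T ∧ ¬T
  →18  ¬T
  →19  F

Answer: normal form = F  (in 19 steps)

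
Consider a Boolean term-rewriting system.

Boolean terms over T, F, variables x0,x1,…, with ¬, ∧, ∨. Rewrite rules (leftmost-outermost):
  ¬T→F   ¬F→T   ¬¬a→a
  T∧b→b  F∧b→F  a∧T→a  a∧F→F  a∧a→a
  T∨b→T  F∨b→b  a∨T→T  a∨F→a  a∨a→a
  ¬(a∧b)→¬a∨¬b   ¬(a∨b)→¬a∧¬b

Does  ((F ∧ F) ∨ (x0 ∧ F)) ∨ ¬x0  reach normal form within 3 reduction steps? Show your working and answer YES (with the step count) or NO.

  start: ((F ∧ F) ∨ (x0 ∧ F)) ∨ ¬x0
  →1  (F ∨ (x0 ∧ F)) ∨ ¬x0
  →2  (x0 ∧ F) ∨ ¬x0
  →3  F ∨ ¬x0

Answer: NO — after 3 steps the term is F ∨ ¬x0, not yet normal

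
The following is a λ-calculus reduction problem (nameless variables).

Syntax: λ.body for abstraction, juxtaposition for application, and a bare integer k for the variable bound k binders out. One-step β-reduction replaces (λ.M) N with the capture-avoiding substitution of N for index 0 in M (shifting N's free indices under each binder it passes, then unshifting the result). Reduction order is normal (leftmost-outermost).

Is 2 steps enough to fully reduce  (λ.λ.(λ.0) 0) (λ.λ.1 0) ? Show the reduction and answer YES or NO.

  start: (λ.λ.(λ.0) 0) (λ.λ.1 0)
  [1] λ.(λ.0) 0
  [2] λ.0

Answer: YES — reaches normal form λ.0 in 2 ≤ 2 steps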